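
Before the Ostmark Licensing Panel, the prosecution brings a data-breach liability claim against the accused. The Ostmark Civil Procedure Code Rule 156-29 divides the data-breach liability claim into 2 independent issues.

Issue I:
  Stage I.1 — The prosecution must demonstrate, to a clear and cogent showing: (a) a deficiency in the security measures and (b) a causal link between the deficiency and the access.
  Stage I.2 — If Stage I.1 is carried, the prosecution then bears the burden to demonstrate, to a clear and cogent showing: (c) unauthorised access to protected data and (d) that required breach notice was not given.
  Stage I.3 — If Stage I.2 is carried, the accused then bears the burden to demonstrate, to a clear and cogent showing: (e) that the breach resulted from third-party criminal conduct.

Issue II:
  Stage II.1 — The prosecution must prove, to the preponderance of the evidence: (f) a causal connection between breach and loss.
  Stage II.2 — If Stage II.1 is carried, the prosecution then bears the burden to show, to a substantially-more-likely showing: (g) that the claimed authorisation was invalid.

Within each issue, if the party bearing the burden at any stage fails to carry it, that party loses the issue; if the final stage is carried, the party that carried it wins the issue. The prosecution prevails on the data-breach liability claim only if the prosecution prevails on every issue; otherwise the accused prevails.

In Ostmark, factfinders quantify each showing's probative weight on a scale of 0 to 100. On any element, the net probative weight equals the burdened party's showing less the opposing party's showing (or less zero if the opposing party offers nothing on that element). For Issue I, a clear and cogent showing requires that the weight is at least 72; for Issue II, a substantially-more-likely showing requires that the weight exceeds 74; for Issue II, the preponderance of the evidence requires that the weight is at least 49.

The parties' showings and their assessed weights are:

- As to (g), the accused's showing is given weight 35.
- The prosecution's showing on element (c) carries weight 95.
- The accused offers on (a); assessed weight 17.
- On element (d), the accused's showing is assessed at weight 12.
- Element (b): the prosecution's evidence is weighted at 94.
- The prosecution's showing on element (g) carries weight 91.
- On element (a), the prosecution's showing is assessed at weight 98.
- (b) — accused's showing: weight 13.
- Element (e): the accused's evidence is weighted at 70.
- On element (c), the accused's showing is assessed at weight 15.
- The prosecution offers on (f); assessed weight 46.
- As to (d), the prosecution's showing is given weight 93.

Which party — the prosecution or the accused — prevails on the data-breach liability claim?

— Issue I —
At Stage I.1 the prosecution must meet a clear and cogent showing (weight is at least 72): on (a) the weight is 98 less the opposing 17 gives net 81, ≥ 72, so (a) meets the standard; on (b) the weight is 94 less the opposing 13 gives net 81, ≥ 72, so (b) meets the standard.
  Stage I.1 is satisfied; the prosecution continues to bear the burden.
At Stage I.2 the prosecution must meet a clear and cogent showing (weight is at least 72): on (c) the weight is 95 less the opposing 15 gives net 80, ≥ 72, so (c) meets the standard; on (d) the weight is 93 less the opposing 12 gives net 81, ≥ 72, so (d) meets the standard.
  Stage I.2 is satisfied; the onus moves to the accused.
At Stage I.3 the accused must meet a clear and cogent showing (weight is at least 72): on (e) the weight is 70, < 72, so (e) does not meet the standard.
  Stage I.3 not carried; the accused fails its burden.
So the prosecution prevails on this issue.
— Issue II —
At Stage II.1 the prosecution must meet the preponderance of the evidence (weight is at least 49): on (f) the weight is 46, which does not reach 49, so (f) does not meet the standard.
  Stage II.1 not carried; the prosecution fails its burden.
So the accused prevails on this issue.
Per-issue: Issue I → prosecution; Issue II → accused. The prosecution must prevail on every issue; overall, the accused prevails.

accused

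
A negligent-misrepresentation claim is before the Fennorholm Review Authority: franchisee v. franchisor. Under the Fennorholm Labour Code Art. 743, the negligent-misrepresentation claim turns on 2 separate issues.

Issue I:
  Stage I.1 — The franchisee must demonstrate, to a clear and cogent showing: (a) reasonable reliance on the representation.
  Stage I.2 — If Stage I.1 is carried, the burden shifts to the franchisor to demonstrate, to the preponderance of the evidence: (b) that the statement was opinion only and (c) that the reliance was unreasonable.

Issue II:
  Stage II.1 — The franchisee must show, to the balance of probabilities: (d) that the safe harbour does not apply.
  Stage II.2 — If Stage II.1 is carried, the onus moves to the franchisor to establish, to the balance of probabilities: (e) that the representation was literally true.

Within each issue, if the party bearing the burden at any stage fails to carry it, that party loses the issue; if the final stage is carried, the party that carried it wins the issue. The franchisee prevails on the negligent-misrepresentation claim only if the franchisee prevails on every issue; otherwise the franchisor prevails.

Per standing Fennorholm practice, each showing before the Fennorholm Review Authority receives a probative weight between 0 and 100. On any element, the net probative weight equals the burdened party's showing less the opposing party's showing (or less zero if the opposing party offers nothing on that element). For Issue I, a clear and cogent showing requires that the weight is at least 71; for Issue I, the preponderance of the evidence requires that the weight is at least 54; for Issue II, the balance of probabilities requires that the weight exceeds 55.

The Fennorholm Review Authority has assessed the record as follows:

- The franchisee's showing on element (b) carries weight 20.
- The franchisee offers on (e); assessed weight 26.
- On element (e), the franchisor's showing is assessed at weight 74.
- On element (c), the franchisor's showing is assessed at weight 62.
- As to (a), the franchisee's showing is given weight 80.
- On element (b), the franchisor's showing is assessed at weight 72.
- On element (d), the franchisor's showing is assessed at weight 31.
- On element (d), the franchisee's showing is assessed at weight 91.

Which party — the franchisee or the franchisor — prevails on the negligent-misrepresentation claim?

— Issue I —
At Stage I.1 the franchisee must meet a clear and cogent showing (weight is at least 71): on (a) the weight is 80, ≥ 71, so (a) meets the standard.
  All elements met. The burden passes to the franchisor.
At Stage I.2 the franchisor must meet the preponderance of the evidence (weight is at least 54): on (b) the weight is 72 less the opposing 20 gives net 52, < 54, so (b) does not meet the standard; on (c) the weight is 62, which does reach 54, so (c) meets the standard.
  The franchisor does not carry Stage I.2.
The franchisee prevails on this issue.
— Issue II —
At Stage II.1 the franchisee must meet the balance of probabilities (weight exceeds 55): on (d) the weight is 91 less the opposing 31 gives net 60, which does exceed 55, so (d) meets the standard.
  All elements met. The burden passes to the franchisor.
At Stage II.2 the franchisor must meet the balance of probabilities (weight exceeds 55): on (e) the weight is 74 less the opposing 26 gives net 48, ≤ 55, so (e) does not meet the standard.
  The franchisor does not carry Stage II.2.
The franchisee prevails on this issue.
Per-issue: Issue I → franchisee; Issue II → franchisee. The franchisee must prevail on every issue; overall, the franchisee prevails.

franchisee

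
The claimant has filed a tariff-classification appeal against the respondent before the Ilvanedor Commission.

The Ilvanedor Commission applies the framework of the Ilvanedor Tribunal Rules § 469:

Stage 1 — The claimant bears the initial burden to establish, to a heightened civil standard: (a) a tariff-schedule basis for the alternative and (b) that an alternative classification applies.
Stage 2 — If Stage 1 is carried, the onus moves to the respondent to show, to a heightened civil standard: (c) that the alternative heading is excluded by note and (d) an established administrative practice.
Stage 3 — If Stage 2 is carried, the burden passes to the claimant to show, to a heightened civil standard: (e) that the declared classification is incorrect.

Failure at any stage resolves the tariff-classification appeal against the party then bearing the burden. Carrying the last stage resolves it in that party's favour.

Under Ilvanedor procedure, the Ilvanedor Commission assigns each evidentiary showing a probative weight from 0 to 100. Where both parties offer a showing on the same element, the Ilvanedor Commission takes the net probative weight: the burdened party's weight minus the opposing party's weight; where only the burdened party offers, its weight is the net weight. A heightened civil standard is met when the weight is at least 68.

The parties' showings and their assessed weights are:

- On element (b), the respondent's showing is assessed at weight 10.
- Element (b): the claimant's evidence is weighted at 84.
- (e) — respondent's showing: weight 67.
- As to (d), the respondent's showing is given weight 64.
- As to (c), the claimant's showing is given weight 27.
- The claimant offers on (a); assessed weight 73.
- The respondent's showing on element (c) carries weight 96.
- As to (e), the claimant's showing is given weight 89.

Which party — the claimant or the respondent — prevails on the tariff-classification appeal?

Stage 1 (claimant, a heightened civil standard, weight is at least 68): (a) 73 ≥ 68 — meets; (b) net 84−10=74 ≥ 68 — meets.
  The claimant carries Stage 1; the respondent now bears the burden.
Stage 2 (respondent, a heightened civil standard, weight is at least 68): (c) net 96−27=69 ≥ 68 — meets; (d) 64 < 68 — fails.
  The respondent does not carry Stage 2.
So the claimant prevails.

claimant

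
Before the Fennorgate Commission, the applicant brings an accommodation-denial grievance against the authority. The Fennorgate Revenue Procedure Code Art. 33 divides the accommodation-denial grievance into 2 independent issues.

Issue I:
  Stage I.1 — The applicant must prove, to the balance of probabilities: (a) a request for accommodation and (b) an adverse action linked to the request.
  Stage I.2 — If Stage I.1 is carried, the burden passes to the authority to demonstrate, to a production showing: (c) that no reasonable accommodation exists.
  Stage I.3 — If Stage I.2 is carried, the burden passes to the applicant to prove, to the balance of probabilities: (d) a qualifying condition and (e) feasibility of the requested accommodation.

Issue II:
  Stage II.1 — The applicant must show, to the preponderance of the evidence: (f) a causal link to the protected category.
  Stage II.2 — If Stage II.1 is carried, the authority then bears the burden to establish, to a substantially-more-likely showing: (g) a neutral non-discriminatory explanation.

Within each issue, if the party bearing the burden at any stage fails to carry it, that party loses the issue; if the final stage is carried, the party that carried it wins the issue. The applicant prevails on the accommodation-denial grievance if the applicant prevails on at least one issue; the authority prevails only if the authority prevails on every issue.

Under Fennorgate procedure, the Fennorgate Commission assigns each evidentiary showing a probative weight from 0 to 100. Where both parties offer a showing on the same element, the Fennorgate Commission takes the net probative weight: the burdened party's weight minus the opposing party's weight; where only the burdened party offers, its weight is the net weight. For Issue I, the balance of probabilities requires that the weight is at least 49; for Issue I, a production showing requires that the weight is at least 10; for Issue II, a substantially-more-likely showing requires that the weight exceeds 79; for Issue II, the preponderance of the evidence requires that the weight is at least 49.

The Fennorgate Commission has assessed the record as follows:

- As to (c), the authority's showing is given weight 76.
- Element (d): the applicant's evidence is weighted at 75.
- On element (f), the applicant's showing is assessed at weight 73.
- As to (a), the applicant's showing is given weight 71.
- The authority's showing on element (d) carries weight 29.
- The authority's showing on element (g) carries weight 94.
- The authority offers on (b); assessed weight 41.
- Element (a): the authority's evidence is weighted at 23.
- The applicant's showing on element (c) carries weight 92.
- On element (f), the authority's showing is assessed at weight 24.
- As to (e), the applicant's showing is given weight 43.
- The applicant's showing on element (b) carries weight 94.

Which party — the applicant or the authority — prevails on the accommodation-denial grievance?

authority

— Issue I —
At Stage I.1 the applicant must meet the balance of probabilities (weight is at least 49): on (a) the weight is 71 less the opposing 23 gives net 48, which does not reach 49, so (a) does not meet the standard; on (b) the weight is 94 less the opposing 41 gives net 53, ≥ 49, so (b) meets the standard.
  The applicant does not carry Stage I.1.
The authority prevails on this issue.
— Issue II —
At Stage II.1 the applicant must meet the preponderance of the evidence (weight is at least 49): on (f) the weight is 73 less the opposing 24 gives net 49, which does reach 49, so (f) meets the standard.
  Stage II.1 carried; the burden shifts to the authority.
At Stage II.2 the authority must meet a substantially-more-likely showing (weight exceeds 79): on (g) the weight is 94, > 79, so (g) meets the standard.
  All elements met at the final stage.
Every stage carried; the authority prevails on this issue.
Per-issue: Issue I → authority; Issue II → authority. The applicant must prevail on at least one issue; overall, the authority prevails.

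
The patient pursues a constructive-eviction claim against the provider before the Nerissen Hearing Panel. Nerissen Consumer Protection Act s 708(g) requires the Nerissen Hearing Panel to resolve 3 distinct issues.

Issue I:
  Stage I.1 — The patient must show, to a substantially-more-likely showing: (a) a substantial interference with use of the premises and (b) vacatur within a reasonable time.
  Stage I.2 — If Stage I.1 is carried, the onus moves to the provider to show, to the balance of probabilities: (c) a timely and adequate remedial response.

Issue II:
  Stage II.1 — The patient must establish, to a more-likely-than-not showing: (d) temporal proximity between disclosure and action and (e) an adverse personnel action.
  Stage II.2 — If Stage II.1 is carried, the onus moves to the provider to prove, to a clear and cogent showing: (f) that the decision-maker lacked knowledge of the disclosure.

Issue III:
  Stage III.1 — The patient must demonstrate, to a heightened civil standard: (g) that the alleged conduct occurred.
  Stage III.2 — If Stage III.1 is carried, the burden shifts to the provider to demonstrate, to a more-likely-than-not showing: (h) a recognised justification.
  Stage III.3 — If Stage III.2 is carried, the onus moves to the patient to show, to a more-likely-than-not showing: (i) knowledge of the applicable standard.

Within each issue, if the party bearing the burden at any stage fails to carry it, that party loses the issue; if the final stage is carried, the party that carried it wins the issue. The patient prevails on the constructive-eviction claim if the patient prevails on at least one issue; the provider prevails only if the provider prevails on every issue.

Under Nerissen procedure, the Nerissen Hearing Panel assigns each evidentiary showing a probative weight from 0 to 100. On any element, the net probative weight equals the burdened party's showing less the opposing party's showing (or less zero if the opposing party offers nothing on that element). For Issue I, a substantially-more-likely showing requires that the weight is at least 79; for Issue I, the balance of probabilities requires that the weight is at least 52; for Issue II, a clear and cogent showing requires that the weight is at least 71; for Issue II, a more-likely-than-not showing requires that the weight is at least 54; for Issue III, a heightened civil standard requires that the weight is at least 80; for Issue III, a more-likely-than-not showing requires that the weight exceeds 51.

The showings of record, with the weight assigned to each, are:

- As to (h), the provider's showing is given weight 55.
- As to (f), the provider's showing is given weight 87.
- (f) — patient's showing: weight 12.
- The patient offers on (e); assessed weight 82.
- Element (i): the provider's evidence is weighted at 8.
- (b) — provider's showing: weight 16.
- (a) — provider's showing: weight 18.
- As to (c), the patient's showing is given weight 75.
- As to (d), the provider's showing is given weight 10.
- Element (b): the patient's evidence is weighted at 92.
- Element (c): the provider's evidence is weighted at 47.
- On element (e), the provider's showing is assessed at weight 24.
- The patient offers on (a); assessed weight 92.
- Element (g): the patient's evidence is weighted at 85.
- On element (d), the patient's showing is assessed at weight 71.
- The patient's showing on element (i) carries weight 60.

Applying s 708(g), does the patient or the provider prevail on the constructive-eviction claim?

— Issue I —
Stage I.1 — burden on patient; standard: a substantially-more-likely showing (weight is at least 79).
    (a): 92 − 18 = 74 < 79 [not met]
    (b): 92 − 16 = 76 < 79 [not met]
  Not every element is met, so the patient fails to carry Stage I.1.
The provider prevails on this issue.
— Issue II —
At Stage II.1 the patient must meet a more-likely-than-not showing (weight is at least 54): on (d) the weight is 71 less the opposing 10 gives net 61, which does reach 54, so (d) meets the standard; on (e) the weight is 82 less the opposing 24 gives net 58, which does reach 54, so (e) meets the standard.
  The patient carries Stage II.1; the provider now bears the burden.
At Stage II.2 the provider must meet a clear and cogent showing (weight is at least 71): on (f) the weight is 87 less the opposing 12 gives net 75, which does reach 71, so (f) meets the standard.
  The provider carries the last stage.
Every stage carried; the provider prevails on this issue.
— Issue III —
Stage III.1 — burden on patient; standard: a heightened civil standard (weight is at least 80).
    (g): 85 ≥ 80 [met]
  The patient carries Stage III.1; the provider now bears the burden.
Stage III.2 — burden on provider; standard: a more-likely-than-not showing (weight exceeds 51).
    (h): 55 > 51 [met]
  Stage III.2 carried; the burden shifts to the patient.
Stage III.3 — burden on patient; standard: a more-likely-than-not showing (weight exceeds 51).
    (i): 60 − 8 = 52 > 51 [met]
  The patient carries the last stage.
Every stage carried; the patient prevails on this issue.
Per-issue: Issue I → provider; Issue II → provider; Issue III → patient. The patient must prevail on at least one issue; overall, the patient prevails.

patient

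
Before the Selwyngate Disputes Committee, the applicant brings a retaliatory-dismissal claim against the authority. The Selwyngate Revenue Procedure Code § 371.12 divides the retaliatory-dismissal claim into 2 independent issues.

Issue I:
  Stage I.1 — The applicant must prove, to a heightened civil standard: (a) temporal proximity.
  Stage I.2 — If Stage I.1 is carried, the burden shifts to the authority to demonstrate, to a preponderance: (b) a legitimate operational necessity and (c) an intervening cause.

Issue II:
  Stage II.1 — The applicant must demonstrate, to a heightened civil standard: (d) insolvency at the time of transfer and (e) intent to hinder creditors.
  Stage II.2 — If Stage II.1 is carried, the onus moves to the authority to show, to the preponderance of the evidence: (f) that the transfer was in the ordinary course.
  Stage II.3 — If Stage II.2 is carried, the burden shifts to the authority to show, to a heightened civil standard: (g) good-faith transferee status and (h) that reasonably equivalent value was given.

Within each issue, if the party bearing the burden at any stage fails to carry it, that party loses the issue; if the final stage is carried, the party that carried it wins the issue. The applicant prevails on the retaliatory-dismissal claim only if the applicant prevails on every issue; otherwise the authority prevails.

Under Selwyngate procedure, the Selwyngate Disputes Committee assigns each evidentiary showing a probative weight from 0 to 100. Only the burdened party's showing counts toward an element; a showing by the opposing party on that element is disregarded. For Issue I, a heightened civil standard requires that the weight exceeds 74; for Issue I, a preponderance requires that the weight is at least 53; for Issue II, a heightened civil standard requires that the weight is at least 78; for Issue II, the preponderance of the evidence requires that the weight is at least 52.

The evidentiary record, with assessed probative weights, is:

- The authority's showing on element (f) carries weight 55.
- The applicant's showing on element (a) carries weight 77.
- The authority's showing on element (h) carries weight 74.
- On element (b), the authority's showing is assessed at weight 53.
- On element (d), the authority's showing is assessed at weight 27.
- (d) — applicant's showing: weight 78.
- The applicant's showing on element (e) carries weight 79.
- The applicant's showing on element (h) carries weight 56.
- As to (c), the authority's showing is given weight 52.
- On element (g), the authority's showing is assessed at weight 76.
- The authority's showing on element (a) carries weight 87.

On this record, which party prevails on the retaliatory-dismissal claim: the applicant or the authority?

— Issue I —
At Stage I.1 the applicant must meet a heightened civil standard (weight exceeds 74): on (a) the weight is 77 (the authority's 87 is given no effect), which does exceed 74, so (a) meets the standard.
  All elements met. The burden passes to the authority.
At Stage I.2 the authority must meet a preponderance (weight is at least 53): on (b) the weight is 53, ≥ 53, so (b) meets the standard; on (c) the weight is 52, which does not reach 53, so (c) does not meet the standard.
  Not every element is met, so the authority fails to carry Stage I.2.
The analysis ends at Stage I.2; the applicant prevails on this issue.
— Issue II —
At Stage II.1 the applicant must meet a heightened civil standard (weight is at least 78): on (d) the weight is 78 (the authority's 27 is given no effect), which does reach 78, so (d) meets the standard; on (e) the weight is 79, ≥ 78, so (e) meets the standard.
  Stage II.1 is satisfied; the onus moves to the authority.
At Stage II.2 the authority must meet the preponderance of the evidence (weight is at least 52): on (f) the weight is 55, ≥ 52, so (f) meets the standard.
  Stage II.2 carried; the burden remains with the authority.
At Stage II.3 the authority must meet a heightened civil standard (weight is at least 78): on (g) the weight is 76, < 78, so (g) does not meet the standard; on (h) the weight is 74 (the applicant's 56 is given no effect), which does not reach 78, so (h) does not meet the standard.
  The authority does not carry Stage II.3.
The applicant prevails on this issue.
Per-issue: Issue I → applicant; Issue II → applicant. The applicant must prevail on every issue; overall, the applicant prevails.

applicant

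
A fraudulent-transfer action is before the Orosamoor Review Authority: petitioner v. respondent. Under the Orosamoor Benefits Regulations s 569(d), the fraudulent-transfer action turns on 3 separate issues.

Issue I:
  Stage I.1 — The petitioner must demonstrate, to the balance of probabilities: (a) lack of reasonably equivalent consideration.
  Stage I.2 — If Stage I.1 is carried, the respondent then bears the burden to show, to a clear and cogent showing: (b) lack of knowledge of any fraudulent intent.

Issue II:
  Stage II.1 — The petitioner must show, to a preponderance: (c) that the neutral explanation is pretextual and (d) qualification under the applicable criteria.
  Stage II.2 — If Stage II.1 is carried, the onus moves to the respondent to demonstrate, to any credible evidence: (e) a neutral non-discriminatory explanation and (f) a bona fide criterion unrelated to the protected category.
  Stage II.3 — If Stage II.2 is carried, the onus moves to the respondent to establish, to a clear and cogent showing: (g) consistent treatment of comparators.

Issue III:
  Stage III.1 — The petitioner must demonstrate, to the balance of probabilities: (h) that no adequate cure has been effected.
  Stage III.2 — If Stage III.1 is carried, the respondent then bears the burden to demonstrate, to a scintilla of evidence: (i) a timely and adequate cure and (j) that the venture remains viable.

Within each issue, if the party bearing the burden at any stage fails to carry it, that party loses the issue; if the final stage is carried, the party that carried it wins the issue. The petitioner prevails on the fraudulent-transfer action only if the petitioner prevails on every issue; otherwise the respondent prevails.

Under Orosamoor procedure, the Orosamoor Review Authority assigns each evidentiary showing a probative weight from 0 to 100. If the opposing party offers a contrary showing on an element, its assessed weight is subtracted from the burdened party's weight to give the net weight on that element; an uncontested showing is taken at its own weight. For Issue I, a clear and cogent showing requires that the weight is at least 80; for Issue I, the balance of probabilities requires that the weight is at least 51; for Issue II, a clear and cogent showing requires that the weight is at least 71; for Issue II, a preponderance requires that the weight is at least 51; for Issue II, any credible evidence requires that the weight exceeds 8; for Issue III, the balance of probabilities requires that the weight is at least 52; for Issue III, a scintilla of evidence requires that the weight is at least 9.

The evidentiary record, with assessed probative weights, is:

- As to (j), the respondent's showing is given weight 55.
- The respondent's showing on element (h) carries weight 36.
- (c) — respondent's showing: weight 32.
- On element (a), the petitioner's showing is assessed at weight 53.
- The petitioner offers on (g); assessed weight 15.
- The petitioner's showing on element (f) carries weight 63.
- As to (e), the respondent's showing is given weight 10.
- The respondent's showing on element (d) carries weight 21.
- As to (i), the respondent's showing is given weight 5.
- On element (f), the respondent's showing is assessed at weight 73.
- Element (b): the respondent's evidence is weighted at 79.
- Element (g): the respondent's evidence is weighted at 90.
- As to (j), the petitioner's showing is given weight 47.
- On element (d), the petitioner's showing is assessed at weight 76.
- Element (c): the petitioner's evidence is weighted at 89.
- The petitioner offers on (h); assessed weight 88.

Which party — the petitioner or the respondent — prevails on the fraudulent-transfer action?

respondent

— Issue I —
Stage I.1 — burden on petitioner; standard: the balance of probabilities (weight is at least 51).
    (a): 53 ≥ 51 [met]
  Stage I.1 carried; the burden shifts to the respondent.
Stage I.2 — burden on respondent; standard: a clear and cogent showing (weight is at least 80).
    (b): 79 < 80 [not met]
  Stage I.2 not carried; the respondent fails its burden.
The petitioner prevails on this issue.
— Issue II —
Stage II.1 — burden on petitioner; standard: a preponderance (weight is at least 51).
    (c): 89 − 32 = 57 ≥ 51 [met]
    (d): 76 − 21 = 55 ≥ 51 [met]
  The petitioner carries Stage II.1; the respondent now bears the burden.
Stage II.2 — burden on respondent; standard: any credible evidence (weight exceeds 8).
    (e): 10 > 8 [met]
    (f): 73 − 63 = 10 > 8 [met]
  All elements met. The respondent retains the burden for Stage II.3.
Stage II.3 — burden on respondent; standard: a clear and cogent showing (weight is at least 71).
    (g): 90 − 15 = 75 ≥ 71 [met]
  Stage II.3 carried; the final stage is satisfied.
With every stage satisfied, the respondent prevails on this issue.
— Issue III —
Stage III.1 (petitioner, the balance of probabilities, weight is at least 52): (h) net 88−36=52 ≥ 52 — meets.
  Stage III.1 is satisfied; the onus moves to the respondent.
Stage III.2 (respondent, a scintilla of evidence, weight is at least 9): (i) 5 < 9 — fails; (j) net 55−47=8 < 9 — fails.
  Not every element is met, so the respondent fails to carry Stage III.2.
The petitioner prevails on this issue.
Per-issue: Issue I → petitioner; Issue II → respondent; Issue III → petitioner. The petitioner must prevail on every issue; overall, the respondent prevails.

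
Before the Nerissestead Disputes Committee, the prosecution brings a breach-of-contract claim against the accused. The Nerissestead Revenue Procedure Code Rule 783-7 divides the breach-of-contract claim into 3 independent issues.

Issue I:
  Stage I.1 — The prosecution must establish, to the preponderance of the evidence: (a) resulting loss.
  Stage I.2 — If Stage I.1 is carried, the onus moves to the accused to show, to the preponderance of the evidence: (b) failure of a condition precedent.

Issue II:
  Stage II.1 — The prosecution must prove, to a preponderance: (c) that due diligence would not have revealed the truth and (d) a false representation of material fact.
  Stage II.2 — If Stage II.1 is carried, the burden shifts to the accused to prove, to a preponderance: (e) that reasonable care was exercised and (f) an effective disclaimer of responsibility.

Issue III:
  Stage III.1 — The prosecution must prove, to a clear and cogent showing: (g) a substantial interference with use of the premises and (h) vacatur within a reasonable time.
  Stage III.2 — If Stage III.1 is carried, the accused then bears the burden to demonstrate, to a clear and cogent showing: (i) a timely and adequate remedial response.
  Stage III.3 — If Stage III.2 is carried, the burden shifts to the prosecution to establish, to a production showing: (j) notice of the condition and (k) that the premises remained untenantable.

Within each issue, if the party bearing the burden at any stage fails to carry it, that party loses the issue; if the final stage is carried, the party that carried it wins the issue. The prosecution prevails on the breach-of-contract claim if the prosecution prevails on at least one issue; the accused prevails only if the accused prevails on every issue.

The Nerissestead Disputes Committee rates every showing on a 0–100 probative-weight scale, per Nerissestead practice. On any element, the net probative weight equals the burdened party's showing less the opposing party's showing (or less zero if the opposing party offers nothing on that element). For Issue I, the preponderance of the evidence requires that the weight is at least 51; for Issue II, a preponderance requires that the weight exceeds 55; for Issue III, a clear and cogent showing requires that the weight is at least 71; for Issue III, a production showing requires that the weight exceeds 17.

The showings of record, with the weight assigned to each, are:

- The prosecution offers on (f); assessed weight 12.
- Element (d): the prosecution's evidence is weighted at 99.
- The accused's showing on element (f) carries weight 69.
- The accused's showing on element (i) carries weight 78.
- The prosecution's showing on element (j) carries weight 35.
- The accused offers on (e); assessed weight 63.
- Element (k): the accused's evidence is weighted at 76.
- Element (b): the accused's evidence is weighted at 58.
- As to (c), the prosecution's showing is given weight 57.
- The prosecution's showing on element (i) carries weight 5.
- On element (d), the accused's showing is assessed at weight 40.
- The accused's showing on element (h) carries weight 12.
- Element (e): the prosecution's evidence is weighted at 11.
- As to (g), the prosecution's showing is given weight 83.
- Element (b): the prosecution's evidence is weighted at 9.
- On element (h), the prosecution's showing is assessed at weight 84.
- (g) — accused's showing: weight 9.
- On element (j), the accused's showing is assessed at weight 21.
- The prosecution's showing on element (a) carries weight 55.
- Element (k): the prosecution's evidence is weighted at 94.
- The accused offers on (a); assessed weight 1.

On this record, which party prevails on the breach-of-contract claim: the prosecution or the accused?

prosecution

— Issue I —
Stage I.1 — burden on prosecution; standard: the preponderance of the evidence (weight is at least 51).
    (a): 55 − 1 = 54 ≥ 51 [met]
  Stage I.1 carried; the burden shifts to the accused.
Stage I.2 — burden on accused; standard: the preponderance of the evidence (weight is at least 51).
    (b): 58 − 9 = 49 < 51 [not met]
  Stage I.2 not carried; the accused fails its burden.
The prosecution prevails on this issue.
— Issue II —
Stage II.1 — burden on prosecution; standard: a preponderance (weight exceeds 55).
    (c): 57 > 55 [met]
    (d): 99 − 40 = 59 > 55 [met]
  All elements met. The burden passes to the accused.
Stage II.2 — burden on accused; standard: a preponderance (weight exceeds 55).
    (e): 63 − 11 = 52 ≤ 55 [not met]
    (f): 69 − 12 = 57 > 55 [met]
  The accused does not carry Stage II.2.
So the prosecution prevails on this issue.
— Issue III —
Stage III.1 (prosecution, a clear and cogent showing, weight is at least 71): (g) net 83−9=74 ≥ 71 — meets; (h) net 84−12=72 ≥ 71 — meets.
  All elements met. The burden passes to the accused.
Stage III.2 (accused, a clear and cogent showing, weight is at least 71): (i) net 78−5=73 ≥ 71 — meets.
  Stage III.2 is satisfied; the onus moves to the prosecution.
Stage III.3 (prosecution, a production showing, weight exceeds 17): (j) net 35−21=14 ≤ 17 — fails; (k) net 94−76=18 > 17 — meets.
  Stage III.3 not carried; the prosecution fails its burden.
The accused prevails on this issue.
Per-issue: Issue I → prosecution; Issue II → prosecution; Issue III → accused. The prosecution must prevail on at least one issue; overall, the prosecution prevails.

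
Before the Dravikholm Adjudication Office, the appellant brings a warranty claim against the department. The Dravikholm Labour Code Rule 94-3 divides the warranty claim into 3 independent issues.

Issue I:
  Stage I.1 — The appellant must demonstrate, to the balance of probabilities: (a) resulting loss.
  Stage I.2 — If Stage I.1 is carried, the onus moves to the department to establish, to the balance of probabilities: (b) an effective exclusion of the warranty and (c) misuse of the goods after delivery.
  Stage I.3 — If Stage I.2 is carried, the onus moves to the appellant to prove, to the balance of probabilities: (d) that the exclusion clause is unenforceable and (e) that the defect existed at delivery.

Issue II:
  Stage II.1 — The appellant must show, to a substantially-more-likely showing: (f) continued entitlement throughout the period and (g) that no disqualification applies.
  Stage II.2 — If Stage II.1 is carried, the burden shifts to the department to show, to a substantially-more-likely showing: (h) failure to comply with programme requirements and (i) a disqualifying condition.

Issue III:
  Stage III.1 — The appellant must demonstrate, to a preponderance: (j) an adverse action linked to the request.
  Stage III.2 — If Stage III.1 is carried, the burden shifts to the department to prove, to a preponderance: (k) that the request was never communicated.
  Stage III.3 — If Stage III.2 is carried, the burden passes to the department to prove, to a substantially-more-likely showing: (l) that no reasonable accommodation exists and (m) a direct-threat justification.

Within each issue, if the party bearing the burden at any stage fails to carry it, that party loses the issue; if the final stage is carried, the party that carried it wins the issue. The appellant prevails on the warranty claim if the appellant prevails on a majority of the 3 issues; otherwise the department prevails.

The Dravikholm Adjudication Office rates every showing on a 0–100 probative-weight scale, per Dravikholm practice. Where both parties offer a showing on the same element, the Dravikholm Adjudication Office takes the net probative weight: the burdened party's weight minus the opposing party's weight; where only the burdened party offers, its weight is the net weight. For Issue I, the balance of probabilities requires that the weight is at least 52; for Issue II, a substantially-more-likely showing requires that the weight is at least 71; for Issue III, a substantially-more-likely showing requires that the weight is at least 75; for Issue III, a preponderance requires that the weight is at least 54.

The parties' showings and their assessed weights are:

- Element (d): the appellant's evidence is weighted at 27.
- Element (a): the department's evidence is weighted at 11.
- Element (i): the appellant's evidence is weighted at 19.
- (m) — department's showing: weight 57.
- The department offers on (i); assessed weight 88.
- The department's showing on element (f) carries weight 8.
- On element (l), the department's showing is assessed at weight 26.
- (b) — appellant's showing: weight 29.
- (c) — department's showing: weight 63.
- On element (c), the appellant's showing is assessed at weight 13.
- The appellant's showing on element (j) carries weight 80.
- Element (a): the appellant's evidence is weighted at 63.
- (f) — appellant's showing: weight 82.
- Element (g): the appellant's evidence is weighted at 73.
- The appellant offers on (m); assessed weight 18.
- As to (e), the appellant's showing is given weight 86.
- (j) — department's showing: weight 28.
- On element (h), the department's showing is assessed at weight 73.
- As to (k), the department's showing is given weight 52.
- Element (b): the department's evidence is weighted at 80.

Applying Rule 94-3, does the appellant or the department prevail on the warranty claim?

appellant

— Issue I —
Stage I.1 — burden on appellant; standard: the balance of probabilities (weight is at least 52).
    (a): 63 − 11 = 52 ≥ 52 [met]
  Stage I.1 carried; the burden shifts to the department.
Stage I.2 — burden on department; standard: the balance of probabilities (weight is at least 52).
    (b): 80 − 29 = 51 < 52 [not met]
    (c): 63 − 13 = 50 < 52 [not met]
  The department does not carry Stage I.2.
The appellant prevails on this issue.
— Issue II —
At Stage II.1 the appellant must meet a substantially-more-likely showing (weight is at least 71): on (f) the weight is 82 less the opposing 8 gives net 74, which does reach 71, so (f) meets the standard; on (g) the weight is 73, which does reach 71, so (g) meets the standard.
  The appellant carries Stage II.1; the department now bears the burden.
At Stage II.2 the department must meet a substantially-more-likely showing (weight is at least 71): on (h) the weight is 73, ≥ 71, so (h) meets the standard; on (i) the weight is 88 less the opposing 19 gives net 69, which does not reach 71, so (i) does not meet the standard.
  Stage II.2 not carried; the department fails its burden.
The analysis ends at Stage II.2; the appellant prevails on this issue.
— Issue III —
Stage III.1 — burden on appellant; standard: a preponderance (weight is at least 54).
    (j): 80 − 28 = 52 < 54 [not met]
  The appellant does not carry Stage III.1.
The department prevails on this issue.
Per-issue: Issue I → appellant; Issue II → appellant; Issue III → department. The appellant must prevail on a majority of issues; overall, the appellant prevails.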